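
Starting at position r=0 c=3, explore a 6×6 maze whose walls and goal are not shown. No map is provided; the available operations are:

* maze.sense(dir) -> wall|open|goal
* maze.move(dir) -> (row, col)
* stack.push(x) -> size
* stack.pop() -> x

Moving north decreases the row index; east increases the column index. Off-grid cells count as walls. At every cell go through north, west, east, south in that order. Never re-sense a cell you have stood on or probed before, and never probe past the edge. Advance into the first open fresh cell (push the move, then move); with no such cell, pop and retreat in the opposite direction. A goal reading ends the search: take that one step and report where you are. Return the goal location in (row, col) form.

// maze.sense(dir→west) ~> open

// stack.push(x→west) ~> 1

// maze.move(dir→west) ~> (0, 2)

// maze.sense(dir→west) ~> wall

// maze.sense(dir→south) ~> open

// stack.push(x→south) ~> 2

// maze.move(dir→south) ~> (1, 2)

// maze.sense(dir→west) ~> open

// stack.push(x→west) ~> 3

// maze.move(dir→west) ~> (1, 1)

// maze.sense(dir→west) ~> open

// stack.push(x→west) ~> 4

// maze.move(dir→west) ~> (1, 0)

// maze.sense(dir→north) ~> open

// stack.push(x→north) ~> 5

// maze.move(dir→north) ~> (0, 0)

// stack.pop() ~> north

// maze.move(dir→south) ~> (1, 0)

// maze.sense(dir→south) ~> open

// stack.push(x→south) ~> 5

// maze.move(dir→south) ~> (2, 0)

// maze.sense(dir→east) ~> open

// stack.push(x→east) ~> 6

// maze.move(dir→east) ~> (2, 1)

// maze.sense(dir→east) ~> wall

// maze.sense(dir→south) ~> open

// stack.push(x→south) ~> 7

// maze.move(dir→south) ~> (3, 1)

// maze.sense(dir→west) ~> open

// stack.push(x→west) ~> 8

// maze.move(dir→west) ~> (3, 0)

// maze.sense(dir→south) ~> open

// stack.push(x→south) ~> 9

// maze.move(dir→south) ~> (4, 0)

// maze.sense(dir→east) ~> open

// stack.push(x→east) ~> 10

// maze.move(dir→east) ~> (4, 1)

// maze.sense(dir→east) ~> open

// stack.push(x→east) ~> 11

// maze.move(dir→east) ~> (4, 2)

// maze.sense(dir→north) ~> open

// stack.push(x→north) ~> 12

// maze.move(dir→north) ~> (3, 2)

// maze.sense(dir→east) ~> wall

// stack.pop() ~> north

// maze.move(dir→south) ~> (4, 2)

// maze.sense(dir→east) ~> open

// stack.push(x→east) ~> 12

// maze.move(dir→east) ~> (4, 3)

// maze.sense(dir→east) ~> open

// stack.push(x→east) ~> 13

// maze.move(dir→east) ~> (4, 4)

// maze.sense(dir→north) ~> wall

// maze.sense(dir→east) ~> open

// stack.push(x→east) ~> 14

// maze.move(dir→east) ~> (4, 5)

// maze.sense(dir→north) ~> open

// stack.push(x→north) ~> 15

// maze.move(dir→north) ~> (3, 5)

// maze.sense(dir→north) ~> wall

// stack.pop() ~> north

// maze.move(dir→south) ~> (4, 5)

// maze.sense(dir→south) ~> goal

// maze.move(dir→south) ~> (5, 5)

Answer: (5, 5)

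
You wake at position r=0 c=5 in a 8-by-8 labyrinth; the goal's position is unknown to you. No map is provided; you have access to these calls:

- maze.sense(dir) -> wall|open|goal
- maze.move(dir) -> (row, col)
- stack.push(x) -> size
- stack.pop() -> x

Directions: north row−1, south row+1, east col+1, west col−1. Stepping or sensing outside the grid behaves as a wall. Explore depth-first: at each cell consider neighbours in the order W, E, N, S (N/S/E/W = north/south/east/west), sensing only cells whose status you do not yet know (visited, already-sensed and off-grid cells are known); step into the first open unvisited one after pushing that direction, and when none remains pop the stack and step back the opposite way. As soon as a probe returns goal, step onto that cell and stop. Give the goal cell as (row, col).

[in] sense dir=west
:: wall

[in] sense dir=east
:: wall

[in] sense dir=south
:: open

[in] push x=south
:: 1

[in] move dir=south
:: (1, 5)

[in] sense dir=west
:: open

[in] push x=west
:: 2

[in] move dir=west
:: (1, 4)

[in] sense dir=west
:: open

[in] push x=west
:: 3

[in] move dir=west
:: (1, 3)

[in] sense dir=west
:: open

[in] push x=west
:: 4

[in] move dir=west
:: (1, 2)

[in] sense dir=west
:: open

[in] push x=west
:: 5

[in] move dir=west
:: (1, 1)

[in] sense dir=west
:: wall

[in] sense dir=north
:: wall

[in] sense dir=south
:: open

[in] push x=south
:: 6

[in] move dir=south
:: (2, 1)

[in] sense dir=west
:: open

[in] push x=west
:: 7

[in] move dir=west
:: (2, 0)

[in] sense dir=south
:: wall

[in] pop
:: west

[in] move dir=east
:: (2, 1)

[in] sense dir=east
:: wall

[in] sense dir=south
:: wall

[in] pop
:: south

[in] move dir=north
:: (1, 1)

[in] pop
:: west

[in] move dir=east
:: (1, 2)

[in] sense dir=north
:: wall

[in] pop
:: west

[in] move dir=east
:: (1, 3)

[in] sense dir=north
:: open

[in] push x=north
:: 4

[in] move dir=north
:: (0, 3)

[in] pop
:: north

[in] move dir=south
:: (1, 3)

[in] sense dir=south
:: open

[in] push x=south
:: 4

[in] move dir=south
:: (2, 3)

[in] sense dir=east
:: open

[in] push x=east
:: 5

[in] move dir=east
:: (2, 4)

[in] sense dir=east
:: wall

[in] sense dir=south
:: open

[in] push x=south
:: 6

[in] move dir=south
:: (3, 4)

[in] sense dir=west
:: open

[in] push x=west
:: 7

[in] move dir=west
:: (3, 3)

[in] sense dir=west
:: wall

[in] sense dir=south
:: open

[in] push x=south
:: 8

[in] move dir=south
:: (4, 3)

[in] sense dir=west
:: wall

[in] sense dir=east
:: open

[in] push x=east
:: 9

[in] move dir=east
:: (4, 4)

[in] sense dir=east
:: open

[in] push x=east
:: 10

[in] move dir=east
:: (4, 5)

[in] sense dir=east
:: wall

[in] sense dir=north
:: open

[in] push x=north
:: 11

[in] move dir=north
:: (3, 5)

[in] sense dir=east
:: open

[in] push x=east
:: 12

[in] move dir=east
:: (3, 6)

[in] sense dir=east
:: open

[in] push x=east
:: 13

[in] move dir=east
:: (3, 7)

[in] sense dir=north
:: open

[in] push x=north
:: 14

[in] move dir=north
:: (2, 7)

[in] sense dir=west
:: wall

[in] sense dir=north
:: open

[in] push x=north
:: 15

[in] move dir=north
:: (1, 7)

[in] sense dir=west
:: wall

[in] sense dir=north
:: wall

[in] pop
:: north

[in] move dir=south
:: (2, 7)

[in] pop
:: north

[in] move dir=south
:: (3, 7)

[in] sense dir=south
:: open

[in] push x=south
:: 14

[in] move dir=south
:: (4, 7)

[in] sense dir=south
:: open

[in] push x=south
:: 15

[in] move dir=south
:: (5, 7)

[in] sense dir=west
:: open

[in] push x=west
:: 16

[in] move dir=west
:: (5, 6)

[in] sense dir=west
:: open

[in] push x=west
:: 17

[in] move dir=west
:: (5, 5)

[in] sense dir=west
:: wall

[in] sense dir=south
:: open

[in] push x=south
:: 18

[in] move dir=south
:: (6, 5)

[in] sense dir=west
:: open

[in] push x=west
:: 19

[in] move dir=west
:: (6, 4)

[in] sense dir=west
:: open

[in] push x=west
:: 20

[in] move dir=west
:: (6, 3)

[in] sense dir=west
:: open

[in] push x=west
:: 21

[in] move dir=west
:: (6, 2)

[in] sense dir=west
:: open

[in] push x=west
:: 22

[in] move dir=west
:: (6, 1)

[in] sense dir=west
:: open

[in] push x=west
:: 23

[in] move dir=west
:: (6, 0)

[in] sense dir=north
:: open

[in] push x=north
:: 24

[in] move dir=north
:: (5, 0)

[in] sense dir=east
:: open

[in] push x=east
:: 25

[in] move dir=east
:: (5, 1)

[in] sense dir=east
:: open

[in] push x=east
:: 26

[in] move dir=east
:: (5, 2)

[in] sense dir=east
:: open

[in] push x=east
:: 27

[in] move dir=east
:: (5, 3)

[in] pop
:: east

[in] move dir=west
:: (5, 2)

[in] pop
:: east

[in] move dir=west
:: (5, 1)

[in] sense dir=north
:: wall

[in] pop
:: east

[in] move dir=west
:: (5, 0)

[in] sense dir=north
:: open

[in] push x=north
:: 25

[in] move dir=north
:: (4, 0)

[in] pop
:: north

[in] move dir=south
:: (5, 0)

[in] pop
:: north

[in] move dir=south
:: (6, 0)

[in] sense dir=south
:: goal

[in] move dir=south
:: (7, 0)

Answer: (7, 0)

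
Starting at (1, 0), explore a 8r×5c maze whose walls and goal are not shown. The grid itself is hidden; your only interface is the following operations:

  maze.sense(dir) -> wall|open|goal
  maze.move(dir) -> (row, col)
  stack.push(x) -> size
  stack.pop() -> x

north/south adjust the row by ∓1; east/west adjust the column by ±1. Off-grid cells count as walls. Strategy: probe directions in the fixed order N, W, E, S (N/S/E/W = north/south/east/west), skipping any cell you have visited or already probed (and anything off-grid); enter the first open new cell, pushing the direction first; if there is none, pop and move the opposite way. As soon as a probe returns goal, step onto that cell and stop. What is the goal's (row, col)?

CALL maze.sense[north]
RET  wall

CALL maze.sense[east]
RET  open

CALL stack.push[east]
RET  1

CALL maze.move[east]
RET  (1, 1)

CALL maze.sense[north]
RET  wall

CALL maze.sense[east]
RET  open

CALL stack.push[east]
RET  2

CALL maze.move[east]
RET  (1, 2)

CALL maze.sense[north]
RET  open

CALL stack.push[north]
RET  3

CALL maze.move[north]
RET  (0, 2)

CALL maze.sense[east]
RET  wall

CALL stack.pop[]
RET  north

CALL maze.move[south]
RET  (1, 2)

CALL maze.sense[east]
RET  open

CALL stack.push[east]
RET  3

CALL maze.move[east]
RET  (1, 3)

CALL maze.sense[east]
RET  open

CALL stack.push[east]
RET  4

CALL maze.move[east]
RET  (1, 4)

CALL maze.sense[north]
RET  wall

CALL maze.sense[south]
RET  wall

CALL stack.pop[]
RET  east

CALL maze.move[west]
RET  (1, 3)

CALL maze.sense[south]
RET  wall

CALL stack.pop[]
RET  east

CALL maze.move[west]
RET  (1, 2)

CALL maze.sense[south]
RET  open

CALL stack.push[south]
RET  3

CALL maze.move[south]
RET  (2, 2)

CALL maze.sense[west]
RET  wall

CALL maze.sense[south]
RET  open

CALL stack.push[south]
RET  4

CALL maze.move[south]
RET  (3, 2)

CALL maze.sense[west]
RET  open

CALL stack.push[west]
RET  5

CALL maze.move[west]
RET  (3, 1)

CALL maze.sense[west]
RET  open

CALL stack.push[west]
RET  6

CALL maze.move[west]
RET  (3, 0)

CALL maze.sense[north]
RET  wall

CALL maze.sense[south]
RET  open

CALL stack.push[south]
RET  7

CALL maze.move[south]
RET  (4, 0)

CALL maze.sense[east]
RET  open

CALL stack.push[east]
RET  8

CALL maze.move[east]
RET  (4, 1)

CALL maze.sense[east]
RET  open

CALL stack.push[east]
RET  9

CALL maze.move[east]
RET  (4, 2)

CALL maze.sense[east]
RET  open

CALL stack.push[east]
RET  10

CALL maze.move[east]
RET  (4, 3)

CALL maze.sense[north]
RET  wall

CALL maze.sense[east]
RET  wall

CALL maze.sense[south]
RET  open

CALL stack.push[south]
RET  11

CALL maze.move[south]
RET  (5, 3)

CALL maze.sense[west]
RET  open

CALL stack.push[west]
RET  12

CALL maze.move[west]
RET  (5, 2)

CALL maze.sense[west]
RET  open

CALL stack.push[west]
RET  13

CALL maze.move[west]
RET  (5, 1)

CALL maze.sense[west]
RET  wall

CALL maze.sense[south]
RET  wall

CALL stack.pop[]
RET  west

CALL maze.move[east]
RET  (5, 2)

CALL maze.sense[south]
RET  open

CALL stack.push[south]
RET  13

CALL maze.move[south]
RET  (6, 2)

CALL maze.sense[east]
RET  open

CALL stack.push[east]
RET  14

CALL maze.move[east]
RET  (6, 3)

CALL maze.sense[east]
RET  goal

CALL maze.move[east]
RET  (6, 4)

Answer: (6, 4)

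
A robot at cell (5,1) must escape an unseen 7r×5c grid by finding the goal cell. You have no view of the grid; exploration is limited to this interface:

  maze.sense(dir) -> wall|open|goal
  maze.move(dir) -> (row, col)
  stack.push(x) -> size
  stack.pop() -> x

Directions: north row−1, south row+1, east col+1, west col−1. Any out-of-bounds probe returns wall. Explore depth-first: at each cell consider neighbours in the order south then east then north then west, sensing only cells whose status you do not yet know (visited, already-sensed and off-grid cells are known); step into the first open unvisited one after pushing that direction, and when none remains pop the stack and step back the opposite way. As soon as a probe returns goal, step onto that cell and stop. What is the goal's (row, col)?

Do: sense[dir: south]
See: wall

Do: sense[dir: east]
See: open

Do: push[x: east]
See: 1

Do: move[dir: east]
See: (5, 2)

Do: sense[dir: south]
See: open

Do: push[x: south]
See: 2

Do: move[dir: south]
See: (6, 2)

Do: sense[dir: east]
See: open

Do: push[x: east]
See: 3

Do: move[dir: east]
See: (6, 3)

Do: sense[dir: east]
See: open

Do: push[x: east]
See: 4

Do: move[dir: east]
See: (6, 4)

Do: sense[dir: north]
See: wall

Do: pop[]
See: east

Do: move[dir: west]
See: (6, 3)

Do: sense[dir: north]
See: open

Do: push[x: north]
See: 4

Do: move[dir: north]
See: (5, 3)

Do: sense[dir: north]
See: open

Do: push[x: north]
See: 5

Do: move[dir: north]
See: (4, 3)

Do: sense[dir: east]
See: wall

Do: sense[dir: north]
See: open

Do: push[x: north]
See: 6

Do: move[dir: north]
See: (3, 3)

Do: sense[dir: east]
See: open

Do: push[x: east]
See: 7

Do: move[dir: east]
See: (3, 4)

Do: sense[dir: north]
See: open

Do: push[x: north]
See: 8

Do: move[dir: north]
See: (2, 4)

Do: sense[dir: north]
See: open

Do: push[x: north]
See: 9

Do: move[dir: north]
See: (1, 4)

Do: sense[dir: north]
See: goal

Do: move[dir: north]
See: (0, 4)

Answer: (0, 4)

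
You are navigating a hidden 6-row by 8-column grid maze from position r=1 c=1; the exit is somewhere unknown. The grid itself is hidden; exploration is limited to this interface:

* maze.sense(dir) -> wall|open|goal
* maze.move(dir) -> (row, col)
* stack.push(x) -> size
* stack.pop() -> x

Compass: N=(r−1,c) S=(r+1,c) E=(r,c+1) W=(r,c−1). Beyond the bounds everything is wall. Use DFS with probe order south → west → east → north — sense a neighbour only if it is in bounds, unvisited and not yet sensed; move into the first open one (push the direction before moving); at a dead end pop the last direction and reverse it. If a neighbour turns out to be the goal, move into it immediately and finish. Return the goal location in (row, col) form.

Step: sense[south]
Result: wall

Step: sense[west]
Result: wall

Step: sense[east]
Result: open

Step: push[east]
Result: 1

Step: move[east]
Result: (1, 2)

Step: sense[south]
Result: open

Step: push[south]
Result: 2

Step: move[south]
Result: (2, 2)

Step: sense[south]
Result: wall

Step: sense[east]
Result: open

Step: push[east]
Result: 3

Step: move[east]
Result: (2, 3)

Step: sense[south]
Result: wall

Step: sense[east]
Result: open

Step: push[east]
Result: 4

Step: move[east]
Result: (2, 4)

Step: sense[south]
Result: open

Step: push[south]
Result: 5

Step: move[south]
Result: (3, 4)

Step: sense[south]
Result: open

Step: push[south]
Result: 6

Step: move[south]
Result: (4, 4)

Step: sense[south]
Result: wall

Step: sense[west]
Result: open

Step: push[west]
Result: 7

Step: move[west]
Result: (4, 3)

Step: sense[south]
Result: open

Step: push[south]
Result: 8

Step: move[south]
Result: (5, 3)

Step: sense[west]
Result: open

Step: push[west]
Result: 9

Step: move[west]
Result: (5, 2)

Step: sense[west]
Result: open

Step: push[west]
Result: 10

Step: move[west]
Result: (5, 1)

Step: sense[west]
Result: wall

Step: sense[north]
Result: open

Step: push[north]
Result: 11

Step: move[north]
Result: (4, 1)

Step: sense[west]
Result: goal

Step: move[west]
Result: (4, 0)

Answer: (4, 0)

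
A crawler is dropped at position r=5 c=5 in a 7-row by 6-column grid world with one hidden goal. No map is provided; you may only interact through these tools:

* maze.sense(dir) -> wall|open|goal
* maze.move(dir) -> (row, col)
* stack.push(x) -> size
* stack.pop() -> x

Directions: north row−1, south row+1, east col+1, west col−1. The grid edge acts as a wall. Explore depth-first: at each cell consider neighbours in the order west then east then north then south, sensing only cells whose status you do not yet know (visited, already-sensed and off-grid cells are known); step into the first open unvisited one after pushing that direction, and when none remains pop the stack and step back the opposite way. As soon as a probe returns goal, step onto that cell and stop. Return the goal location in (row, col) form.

-- maze.sense(west) => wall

-- maze.sense(north) => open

-- stack.push(north) => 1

-- maze.move(north) => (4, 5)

-- maze.sense(west) => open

-- stack.push(west) => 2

-- maze.move(west) => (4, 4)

-- maze.sense(west) => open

-- stack.push(west) => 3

-- maze.move(west) => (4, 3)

-- maze.sense(west) => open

-- stack.push(west) => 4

-- maze.move(west) => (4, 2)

-- maze.sense(west) => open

-- stack.push(west) => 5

-- maze.move(west) => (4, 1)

-- maze.sense(west) => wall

-- maze.sense(north) => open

-- stack.push(north) => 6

-- maze.move(north) => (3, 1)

-- maze.sense(west) => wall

-- maze.sense(east) => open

-- stack.push(east) => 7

-- maze.move(east) => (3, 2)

-- maze.sense(east) => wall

-- maze.sense(north) => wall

-- stack.pop() => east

-- maze.move(west) => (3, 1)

-- maze.sense(north) => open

-- stack.push(north) => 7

-- maze.move(north) => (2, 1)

-- maze.sense(west) => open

-- stack.push(west) => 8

-- maze.move(west) => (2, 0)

-- maze.sense(north) => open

-- stack.push(north) => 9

-- maze.move(north) => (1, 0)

-- maze.sense(east) => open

-- stack.push(east) => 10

-- maze.move(east) => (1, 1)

-- maze.sense(east) => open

-- stack.push(east) => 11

-- maze.move(east) => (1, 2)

-- maze.sense(east) => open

-- stack.push(east) => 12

-- maze.move(east) => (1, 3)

-- maze.sense(east) => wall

-- maze.sense(north) => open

-- stack.push(north) => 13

-- maze.move(north) => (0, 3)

-- maze.sense(west) => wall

-- maze.sense(east) => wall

-- stack.pop() => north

-- maze.move(south) => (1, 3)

-- maze.sense(south) => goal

-- maze.move(south) => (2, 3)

Answer: (2, 3)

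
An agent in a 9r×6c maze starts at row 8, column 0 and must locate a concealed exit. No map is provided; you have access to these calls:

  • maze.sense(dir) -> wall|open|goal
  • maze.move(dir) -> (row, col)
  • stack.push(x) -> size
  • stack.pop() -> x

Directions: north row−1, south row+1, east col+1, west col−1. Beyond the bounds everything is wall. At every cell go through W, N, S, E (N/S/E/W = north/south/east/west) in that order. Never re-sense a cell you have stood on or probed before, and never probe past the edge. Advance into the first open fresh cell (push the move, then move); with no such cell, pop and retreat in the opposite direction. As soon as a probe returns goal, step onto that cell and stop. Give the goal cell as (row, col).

Now I run maze.sense with dir: north, → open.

I run stack.push with x: north, and observe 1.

Now I run maze.move with dir: north, — result: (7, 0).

Then maze.sense with dir: north, and see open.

Calling stack.push with x: north, : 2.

I try maze.move with dir: north, and get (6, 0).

I run maze.sense with dir: north, — result: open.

I invoke stack.push with x: north, — result: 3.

I try maze.move with dir: north, and see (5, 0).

Invoking maze.sense with dir: north, and see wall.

Calling maze.sense with dir: east, and see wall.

I invoke stack.pop, : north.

Then maze.move with dir: south, which returns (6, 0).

Next I call maze.sense with dir: east, giving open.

Then stack.push with x: east, which returns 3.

Next I call maze.move with dir: east, and get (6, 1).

Now I run maze.sense with dir: south, yielding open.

Calling stack.push with x: south, — result: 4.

I use maze.move with dir: south, and get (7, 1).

Calling maze.sense with dir: south, and get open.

Calling stack.push with x: south, which returns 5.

Invoking maze.move with dir: south, which returns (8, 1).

Now I run maze.sense with dir: east, yielding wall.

Invoking stack.pop, → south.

I invoke maze.move with dir: north, and see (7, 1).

Now I run maze.sense with dir: east, which returns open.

I call stack.push with x: east, — result: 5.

I invoke maze.move with dir: east, yielding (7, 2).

Invoking maze.sense with dir: north, : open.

Invoking stack.push with x: north, giving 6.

I invoke maze.move with dir: north, giving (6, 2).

I try maze.sense with dir: north, → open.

I invoke stack.push with x: north, → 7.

I invoke maze.move with dir: north, and get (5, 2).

Invoking maze.sense with dir: north, and get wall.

I invoke maze.sense with dir: east, : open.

Invoking stack.push with x: east, and see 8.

Next I call maze.move with dir: east, and see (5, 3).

Calling maze.sense with dir: north, : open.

Now I run stack.push with x: north, → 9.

Then maze.move with dir: north, and see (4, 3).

I try maze.sense with dir: north, giving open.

I run stack.push with x: north, and observe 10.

Calling maze.move with dir: north, and get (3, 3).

Invoking maze.sense with dir: west, yielding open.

Then stack.push with x: west, and see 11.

I invoke maze.move with dir: west, → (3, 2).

Now I run maze.sense with dir: west, giving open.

Invoking stack.push with x: west, → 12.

I call maze.move with dir: west, giving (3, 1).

I try maze.sense with dir: west, — result: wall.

Then maze.sense with dir: north, → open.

Now I run stack.push with x: north, and see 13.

Calling maze.move with dir: north, and get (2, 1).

Next I call maze.sense with dir: west, → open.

I invoke stack.push with x: west, which returns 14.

Invoking maze.move with dir: west, : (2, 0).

Calling maze.sense with dir: north, and see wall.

I try stack.pop, giving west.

I invoke maze.move with dir: east, and see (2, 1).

Then maze.sense with dir: north, which returns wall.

Now I run maze.sense with dir: east, yielding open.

I try stack.push with x: east, → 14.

I run maze.move with dir: east, yielding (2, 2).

Invoking maze.sense with dir: north, and observe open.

Invoking stack.push with x: north, which returns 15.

Next I call maze.move with dir: north, : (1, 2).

Next I call maze.sense with dir: north, giving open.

Now I run stack.push with x: north, and see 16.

Invoking maze.move with dir: north, and observe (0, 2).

I use maze.sense with dir: west, and observe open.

Now I run stack.push with x: west, and observe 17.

Now I run maze.move with dir: west, : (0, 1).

Now I run maze.sense with dir: west, yielding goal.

I try maze.move with dir: west, and see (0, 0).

Answer: (0, 0)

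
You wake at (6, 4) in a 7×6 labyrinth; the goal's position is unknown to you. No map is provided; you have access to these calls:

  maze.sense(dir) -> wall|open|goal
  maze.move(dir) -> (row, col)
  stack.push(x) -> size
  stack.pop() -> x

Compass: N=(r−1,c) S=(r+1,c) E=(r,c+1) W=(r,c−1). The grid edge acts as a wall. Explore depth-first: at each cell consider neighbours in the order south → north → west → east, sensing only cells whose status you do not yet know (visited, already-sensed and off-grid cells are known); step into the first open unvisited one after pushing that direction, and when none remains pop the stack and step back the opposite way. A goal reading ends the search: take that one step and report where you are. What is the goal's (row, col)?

Then sense passing dir=north, → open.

I run push passing x=north, and see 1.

Using move passing dir=north, : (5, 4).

I use sense passing dir=north, → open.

Invoking push passing x=north, which returns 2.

Next I call move passing dir=north, giving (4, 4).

I try sense passing dir=north, and see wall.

Calling sense passing dir=west, yielding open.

Calling push passing x=west, and get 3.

Next I call move passing dir=west, and observe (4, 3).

I try sense passing dir=south, yielding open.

Using push passing x=south, → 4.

Calling move passing dir=south, : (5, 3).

I invoke sense passing dir=south, giving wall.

Next I call sense passing dir=west, : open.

Calling push passing x=west, which returns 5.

I try move passing dir=west, → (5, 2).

Using sense passing dir=south, yielding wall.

Now I run sense passing dir=north, — result: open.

Next I call push passing x=north, and observe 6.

Then move passing dir=north, and see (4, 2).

I call sense passing dir=north, : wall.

Now I run sense passing dir=west, and get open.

I call push passing x=west, giving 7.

Next I call move passing dir=west, yielding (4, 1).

Using sense passing dir=south, — result: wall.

Then sense passing dir=north, and observe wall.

Using sense passing dir=west, — result: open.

Next I call push passing x=west, and get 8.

I invoke move passing dir=west, and get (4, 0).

Next I call sense passing dir=south, giving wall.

Next I call sense passing dir=north, giving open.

Now I run push passing x=north, and get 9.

Then move passing dir=north, which returns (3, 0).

Now I run sense passing dir=north, and observe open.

Next I call push passing x=north, and observe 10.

I call move passing dir=north, → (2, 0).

I invoke sense passing dir=north, giving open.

I run push passing x=north, and see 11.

I call move passing dir=north, → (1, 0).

Next I call sense passing dir=north, — result: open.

Next I call push passing x=north, → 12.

I try move passing dir=north, → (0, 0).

I use sense passing dir=east, — result: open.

Calling push passing x=east, and get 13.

I invoke move passing dir=east, : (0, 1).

Next I call sense passing dir=south, and get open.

I run push passing x=south, — result: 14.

Now I run move passing dir=south, : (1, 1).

Then sense passing dir=south, and observe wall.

I run sense passing dir=east, which returns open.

Then push passing x=east, which returns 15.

I run move passing dir=east, and get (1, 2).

I invoke sense passing dir=south, which returns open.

Using push passing x=south, and observe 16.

Then move passing dir=south, : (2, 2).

Next I call sense passing dir=east, and observe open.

Next I call push passing x=east, and get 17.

Now I run move passing dir=east, — result: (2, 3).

Now I run sense passing dir=south, and get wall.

Next I call sense passing dir=north, and observe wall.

I use sense passing dir=east, giving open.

Then push passing x=east, → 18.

I try move passing dir=east, and see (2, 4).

I call sense passing dir=north, and get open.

I invoke push passing x=north, and see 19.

Then move passing dir=north, and see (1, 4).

Invoking sense passing dir=north, yielding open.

Next I call push passing x=north, which returns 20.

Invoking move passing dir=north, — result: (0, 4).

I run sense passing dir=west, → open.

Now I run push passing x=west, and get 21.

Then move passing dir=west, and observe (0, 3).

I run sense passing dir=west, which returns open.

Using push passing x=west, : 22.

Then move passing dir=west, and observe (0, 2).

I call pop, and get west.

Using move passing dir=east, giving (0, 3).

I call pop(), → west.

Next I call move passing dir=east, and see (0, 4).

Then sense passing dir=east, and get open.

I use push passing x=east, and get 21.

I call move passing dir=east, yielding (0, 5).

I run sense passing dir=south, which returns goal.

Now I run move passing dir=south, : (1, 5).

Answer: (1, 5)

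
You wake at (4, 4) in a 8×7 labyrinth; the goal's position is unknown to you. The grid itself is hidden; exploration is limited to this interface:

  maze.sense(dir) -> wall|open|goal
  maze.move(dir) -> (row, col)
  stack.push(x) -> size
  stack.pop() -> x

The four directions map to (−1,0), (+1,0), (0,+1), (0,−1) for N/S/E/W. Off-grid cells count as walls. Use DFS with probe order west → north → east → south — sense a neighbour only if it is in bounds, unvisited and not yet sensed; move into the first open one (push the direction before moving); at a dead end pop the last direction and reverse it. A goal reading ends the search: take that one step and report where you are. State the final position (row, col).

// sense(dir=west) ~> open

// push(x=west) ~> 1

// move(dir=west) ~> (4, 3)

// sense(dir=west) ~> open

// push(x=west) ~> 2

// move(dir=west) ~> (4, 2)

// sense(dir=west) ~> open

// push(x=west) ~> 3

// move(dir=west) ~> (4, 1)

// sense(dir=west) ~> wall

// sense(dir=north) ~> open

// push(x=north) ~> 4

// move(dir=north) ~> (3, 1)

// sense(dir=west) ~> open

// push(x=west) ~> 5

// move(dir=west) ~> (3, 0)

// sense(dir=north) ~> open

// push(x=north) ~> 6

// move(dir=north) ~> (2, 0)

// sense(dir=north) ~> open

// push(x=north) ~> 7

// move(dir=north) ~> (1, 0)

// sense(dir=north) ~> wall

// sense(dir=east) ~> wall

// pop() ~> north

// move(dir=south) ~> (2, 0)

// sense(dir=east) ~> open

// push(x=east) ~> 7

// move(dir=east) ~> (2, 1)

// sense(dir=east) ~> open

// push(x=east) ~> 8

// move(dir=east) ~> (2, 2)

// sense(dir=north) ~> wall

// sense(dir=east) ~> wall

// sense(dir=south) ~> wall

// pop() ~> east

// move(dir=west) ~> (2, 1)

// pop() ~> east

// move(dir=west) ~> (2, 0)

// pop() ~> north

// move(dir=south) ~> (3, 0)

// pop() ~> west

// move(dir=east) ~> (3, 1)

// pop() ~> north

// move(dir=south) ~> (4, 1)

// sense(dir=south) ~> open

// push(x=south) ~> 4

// move(dir=south) ~> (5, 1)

// sense(dir=west) ~> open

// push(x=west) ~> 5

// move(dir=west) ~> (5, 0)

// sense(dir=south) ~> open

// push(x=south) ~> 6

// move(dir=south) ~> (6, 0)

// sense(dir=east) ~> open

// push(x=east) ~> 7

// move(dir=east) ~> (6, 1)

// sense(dir=east) ~> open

// push(x=east) ~> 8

// move(dir=east) ~> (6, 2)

// sense(dir=north) ~> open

// push(x=north) ~> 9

// move(dir=north) ~> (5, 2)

// sense(dir=east) ~> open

// push(x=east) ~> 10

// move(dir=east) ~> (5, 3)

// sense(dir=east) ~> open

// push(x=east) ~> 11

// move(dir=east) ~> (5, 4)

// sense(dir=east) ~> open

// push(x=east) ~> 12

// move(dir=east) ~> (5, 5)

// sense(dir=north) ~> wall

// sense(dir=east) ~> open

// push(x=east) ~> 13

// move(dir=east) ~> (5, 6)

// sense(dir=north) ~> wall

// sense(dir=south) ~> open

// push(x=south) ~> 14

// move(dir=south) ~> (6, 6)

// sense(dir=west) ~> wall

// sense(dir=south) ~> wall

// pop() ~> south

// move(dir=north) ~> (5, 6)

// pop() ~> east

// move(dir=west) ~> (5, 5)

// pop() ~> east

// move(dir=west) ~> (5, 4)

// sense(dir=south) ~> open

// push(x=south) ~> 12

// move(dir=south) ~> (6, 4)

// sense(dir=west) ~> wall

// sense(dir=south) ~> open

// push(x=south) ~> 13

// move(dir=south) ~> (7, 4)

// sense(dir=west) ~> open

// push(x=west) ~> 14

// move(dir=west) ~> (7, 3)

// sense(dir=west) ~> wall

// pop() ~> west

// move(dir=east) ~> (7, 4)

// sense(dir=east) ~> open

// push(x=east) ~> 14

// move(dir=east) ~> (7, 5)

// pop() ~> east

// move(dir=west) ~> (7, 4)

// pop() ~> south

// move(dir=north) ~> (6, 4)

// pop() ~> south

// move(dir=north) ~> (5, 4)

// pop() ~> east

// move(dir=west) ~> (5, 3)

// pop() ~> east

// move(dir=west) ~> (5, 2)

// pop() ~> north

// move(dir=south) ~> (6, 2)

// pop() ~> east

// move(dir=west) ~> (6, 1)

// sense(dir=south) ~> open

// push(x=south) ~> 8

// move(dir=south) ~> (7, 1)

// sense(dir=west) ~> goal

// move(dir=west) ~> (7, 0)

Answer: (7, 0)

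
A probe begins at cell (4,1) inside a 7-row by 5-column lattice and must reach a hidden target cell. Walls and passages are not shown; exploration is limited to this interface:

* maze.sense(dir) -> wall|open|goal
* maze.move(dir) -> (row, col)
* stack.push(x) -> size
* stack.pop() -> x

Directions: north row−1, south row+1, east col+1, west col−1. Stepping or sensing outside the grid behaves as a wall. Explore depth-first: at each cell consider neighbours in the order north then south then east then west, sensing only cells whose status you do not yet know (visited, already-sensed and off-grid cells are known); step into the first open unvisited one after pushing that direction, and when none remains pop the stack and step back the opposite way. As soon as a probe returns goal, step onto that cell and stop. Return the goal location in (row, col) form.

// maze.sense(dir→north) == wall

// maze.sense(dir→south) == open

// stack.push(x→south) == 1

// maze.move(dir→south) == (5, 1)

// maze.sense(dir→south) == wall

// maze.sense(dir→east) == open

// stack.push(x→east) == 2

// maze.move(dir→east) == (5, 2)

// maze.sense(dir→north) == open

// stack.push(x→north) == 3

// maze.move(dir→north) == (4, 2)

// maze.sense(dir→north) == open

// stack.push(x→north) == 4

// maze.move(dir→north) == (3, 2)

// maze.sense(dir→north) == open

// stack.push(x→north) == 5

// maze.move(dir→north) == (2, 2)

// maze.sense(dir→north) == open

// stack.push(x→north) == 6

// maze.move(dir→north) == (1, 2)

// maze.sense(dir→north) == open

// stack.push(x→north) == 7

// maze.move(dir→north) == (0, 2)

// maze.sense(dir→east) == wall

// maze.sense(dir→west) == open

// stack.push(x→west) == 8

// maze.move(dir→west) == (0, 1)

// maze.sense(dir→south) == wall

// maze.sense(dir→west) == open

// stack.push(x→west) == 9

// maze.move(dir→west) == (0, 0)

// maze.sense(dir→south) == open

// stack.push(x→south) == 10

// maze.move(dir→south) == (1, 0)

// maze.sense(dir→south) == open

// stack.push(x→south) == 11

// maze.move(dir→south) == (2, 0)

// maze.sense(dir→south) == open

// stack.push(x→south) == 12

// maze.move(dir→south) == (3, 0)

// maze.sense(dir→south) == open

// stack.push(x→south) == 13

// maze.move(dir→south) == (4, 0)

// maze.sense(dir→south) == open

// stack.push(x→south) == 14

// maze.move(dir→south) == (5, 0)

// maze.sense(dir→south) == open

// stack.push(x→south) == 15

// maze.move(dir→south) == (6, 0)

// stack.pop() == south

// maze.move(dir→north) == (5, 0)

// stack.pop() == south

// maze.move(dir→north) == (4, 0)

// stack.pop() == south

// maze.move(dir→north) == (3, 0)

// stack.pop() == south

// maze.move(dir→north) == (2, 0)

// maze.sense(dir→east) == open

// stack.push(x→east) == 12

// maze.move(dir→east) == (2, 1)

// stack.pop() == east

// maze.move(dir→west) == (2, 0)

// stack.pop() == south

// maze.move(dir→north) == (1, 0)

// stack.pop() == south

// maze.move(dir→north) == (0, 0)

// stack.pop() == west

// maze.move(dir→east) == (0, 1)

// stack.pop() == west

// maze.move(dir→east) == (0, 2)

// stack.pop() == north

// maze.move(dir→south) == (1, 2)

// maze.sense(dir→east) == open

// stack.push(x→east) == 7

// maze.move(dir→east) == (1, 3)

// maze.sense(dir→south) == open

// stack.push(x→south) == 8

// maze.move(dir→south) == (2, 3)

// maze.sense(dir→south) == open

// stack.push(x→south) == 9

// maze.move(dir→south) == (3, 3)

// maze.sense(dir→south) == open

// stack.push(x→south) == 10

// maze.move(dir→south) == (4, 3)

// maze.sense(dir→south) == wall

// maze.sense(dir→east) == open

// stack.push(x→east) == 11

// maze.move(dir→east) == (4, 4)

// maze.sense(dir→north) == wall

// maze.sense(dir→south) == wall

// stack.pop() == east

// maze.move(dir→west) == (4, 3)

// stack.pop() == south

// maze.move(dir→north) == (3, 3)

// stack.pop() == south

// maze.move(dir→north) == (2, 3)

// maze.sense(dir→east) == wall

// stack.pop() == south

// maze.move(dir→north) == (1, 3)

// maze.sense(dir→east) == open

// stack.push(x→east) == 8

// maze.move(dir→east) == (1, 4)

// maze.sense(dir→north) == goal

// maze.move(dir→north) == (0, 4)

Answer: (0, 4)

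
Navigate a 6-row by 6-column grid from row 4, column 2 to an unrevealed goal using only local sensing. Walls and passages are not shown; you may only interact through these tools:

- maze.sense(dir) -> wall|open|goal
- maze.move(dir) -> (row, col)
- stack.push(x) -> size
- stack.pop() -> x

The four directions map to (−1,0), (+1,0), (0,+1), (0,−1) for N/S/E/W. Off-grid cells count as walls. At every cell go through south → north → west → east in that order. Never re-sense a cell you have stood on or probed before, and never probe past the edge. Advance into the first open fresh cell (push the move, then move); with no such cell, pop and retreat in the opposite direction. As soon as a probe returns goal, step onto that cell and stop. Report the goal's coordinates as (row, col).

Step: maze.sense[dir→south]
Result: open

Step: stack.push[x→south]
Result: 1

Step: maze.move[dir→south]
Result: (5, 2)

Step: maze.sense[dir→west]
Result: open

Step: stack.push[x→west]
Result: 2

Step: maze.move[dir→west]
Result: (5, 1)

Step: maze.sense[dir→north]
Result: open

Step: stack.push[x→north]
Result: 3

Step: maze.move[dir→north]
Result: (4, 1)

Step: maze.sense[dir→north]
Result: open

Step: stack.push[x→north]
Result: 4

Step: maze.move[dir→north]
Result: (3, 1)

Step: maze.sense[dir→north]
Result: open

Step: stack.push[x→north]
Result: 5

Step: maze.move[dir→north]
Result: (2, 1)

Step: maze.sense[dir→north]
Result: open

Step: stack.push[x→north]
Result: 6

Step: maze.move[dir→north]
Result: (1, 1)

Step: maze.sense[dir→north]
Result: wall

Step: maze.sense[dir→west]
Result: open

Step: stack.push[x→west]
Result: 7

Step: maze.move[dir→west]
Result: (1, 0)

Step: maze.sense[dir→south]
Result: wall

Step: maze.sense[dir→north]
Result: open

Step: stack.push[x→north]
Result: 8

Step: maze.move[dir→north]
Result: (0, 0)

Step: stack.pop[]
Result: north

Step: maze.move[dir→south]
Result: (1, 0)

Step: stack.pop[]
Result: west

Step: maze.move[dir→east]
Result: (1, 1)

Step: maze.sense[dir→east]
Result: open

Step: stack.push[x→east]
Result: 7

Step: maze.move[dir→east]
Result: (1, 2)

Step: maze.sense[dir→south]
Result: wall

Step: maze.sense[dir→north]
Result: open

Step: stack.push[x→north]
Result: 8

Step: maze.move[dir→north]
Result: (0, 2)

Step: maze.sense[dir→east]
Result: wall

Step: stack.pop[]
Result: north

Step: maze.move[dir→south]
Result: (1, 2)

Step: maze.sense[dir→east]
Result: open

Step: stack.push[x→east]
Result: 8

Step: maze.move[dir→east]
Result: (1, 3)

Step: maze.sense[dir→south]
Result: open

Step: stack.push[x→south]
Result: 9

Step: maze.move[dir→south]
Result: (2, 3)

Step: maze.sense[dir→south]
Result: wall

Step: maze.sense[dir→east]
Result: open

Step: stack.push[x→east]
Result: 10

Step: maze.move[dir→east]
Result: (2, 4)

Step: maze.sense[dir→south]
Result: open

Step: stack.push[x→south]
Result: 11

Step: maze.move[dir→south]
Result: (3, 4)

Step: maze.sense[dir→south]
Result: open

Step: stack.push[x→south]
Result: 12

Step: maze.move[dir→south]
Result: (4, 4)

Step: maze.sense[dir→south]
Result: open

Step: stack.push[x→south]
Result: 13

Step: maze.move[dir→south]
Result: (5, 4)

Step: maze.sense[dir→west]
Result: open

Step: stack.push[x→west]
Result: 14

Step: maze.move[dir→west]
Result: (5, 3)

Step: maze.sense[dir→north]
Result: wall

Step: stack.pop[]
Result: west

Step: maze.move[dir→east]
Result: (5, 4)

Step: maze.sense[dir→east]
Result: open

Step: stack.push[x→east]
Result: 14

Step: maze.move[dir→east]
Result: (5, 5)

Step: maze.sense[dir→north]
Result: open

Step: stack.push[x→north]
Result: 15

Step: maze.move[dir→north]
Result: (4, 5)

Step: maze.sense[dir→north]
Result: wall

Step: stack.pop[]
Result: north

Step: maze.move[dir→south]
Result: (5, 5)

Step: stack.pop[]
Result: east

Step: maze.move[dir→west]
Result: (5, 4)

Step: stack.pop[]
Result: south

Step: maze.move[dir→north]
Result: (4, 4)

Step: stack.pop[]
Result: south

Step: maze.move[dir→north]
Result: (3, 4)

Step: stack.pop[]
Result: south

Step: maze.move[dir→north]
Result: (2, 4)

Step: maze.sense[dir→north]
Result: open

Step: stack.push[x→north]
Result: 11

Step: maze.move[dir→north]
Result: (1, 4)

Step: maze.sense[dir→north]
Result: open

Step: stack.push[x→north]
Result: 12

Step: maze.move[dir→north]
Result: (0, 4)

Step: maze.sense[dir→east]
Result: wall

Step: stack.pop[]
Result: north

Step: maze.move[dir→south]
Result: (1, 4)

Step: maze.sense[dir→east]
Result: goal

Step: maze.move[dir→east]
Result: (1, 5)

Answer: (1, 5)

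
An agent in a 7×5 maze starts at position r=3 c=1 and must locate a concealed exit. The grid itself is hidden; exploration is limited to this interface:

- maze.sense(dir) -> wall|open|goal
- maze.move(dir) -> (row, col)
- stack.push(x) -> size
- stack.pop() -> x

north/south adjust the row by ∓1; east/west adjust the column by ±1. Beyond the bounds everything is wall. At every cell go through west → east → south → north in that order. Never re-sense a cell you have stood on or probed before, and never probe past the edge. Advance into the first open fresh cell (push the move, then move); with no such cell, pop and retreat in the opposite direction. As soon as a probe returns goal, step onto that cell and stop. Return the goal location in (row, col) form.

·→ sense(west)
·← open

·→ push(west)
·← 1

·→ move(west)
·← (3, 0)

·→ sense(south)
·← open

·→ push(south)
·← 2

·→ move(south)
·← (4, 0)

·→ sense(east)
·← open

·→ push(east)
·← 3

·→ move(east)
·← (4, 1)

·→ sense(east)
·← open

·→ push(east)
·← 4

·→ move(east)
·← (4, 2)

·→ sense(east)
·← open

·→ push(east)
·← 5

·→ move(east)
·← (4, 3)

·→ sense(east)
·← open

·→ push(east)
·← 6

·→ move(east)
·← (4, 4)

·→ sense(south)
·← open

·→ push(south)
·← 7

·→ move(south)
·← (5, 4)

·→ sense(west)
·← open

·→ push(west)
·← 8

·→ move(west)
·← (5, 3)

·→ sense(west)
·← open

·→ push(west)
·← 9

·→ move(west)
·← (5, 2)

·→ sense(west)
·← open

·→ push(west)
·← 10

·→ move(west)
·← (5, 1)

·→ sense(west)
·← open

·→ push(west)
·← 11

·→ move(west)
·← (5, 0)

·→ sense(south)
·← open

·→ push(south)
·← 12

·→ move(south)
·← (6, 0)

·→ sense(east)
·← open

·→ push(east)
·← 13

·→ move(east)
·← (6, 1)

·→ sense(east)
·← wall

·→ pop()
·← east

·→ move(west)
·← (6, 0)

·→ pop()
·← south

·→ move(north)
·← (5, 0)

·→ pop()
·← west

·→ move(east)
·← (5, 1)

·→ pop()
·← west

·→ move(east)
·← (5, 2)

·→ pop()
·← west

·→ move(east)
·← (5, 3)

·→ sense(south)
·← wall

·→ pop()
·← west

·→ move(east)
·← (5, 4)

·→ sense(south)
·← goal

·→ move(south)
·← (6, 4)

Answer: (6, 4)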